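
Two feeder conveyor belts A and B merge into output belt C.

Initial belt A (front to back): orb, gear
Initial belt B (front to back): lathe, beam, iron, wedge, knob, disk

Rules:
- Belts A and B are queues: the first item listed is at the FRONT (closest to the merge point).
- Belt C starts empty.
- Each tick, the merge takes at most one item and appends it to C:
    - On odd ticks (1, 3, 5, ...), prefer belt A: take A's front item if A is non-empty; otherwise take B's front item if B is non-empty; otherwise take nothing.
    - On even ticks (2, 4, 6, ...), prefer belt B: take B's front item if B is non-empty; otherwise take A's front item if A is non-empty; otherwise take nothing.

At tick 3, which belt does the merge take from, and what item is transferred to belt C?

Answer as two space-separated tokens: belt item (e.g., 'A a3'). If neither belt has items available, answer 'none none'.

Tick 1: prefer A, take orb from A; A=[gear] B=[lathe,beam,iron,wedge,knob,disk] C=[orb]
Tick 2: prefer B, take lathe from B; A=[gear] B=[beam,iron,wedge,knob,disk] C=[orb,lathe]
Tick 3: prefer A, take gear from A; A=[-] B=[beam,iron,wedge,knob,disk] C=[orb,lathe,gear]

Answer: A gear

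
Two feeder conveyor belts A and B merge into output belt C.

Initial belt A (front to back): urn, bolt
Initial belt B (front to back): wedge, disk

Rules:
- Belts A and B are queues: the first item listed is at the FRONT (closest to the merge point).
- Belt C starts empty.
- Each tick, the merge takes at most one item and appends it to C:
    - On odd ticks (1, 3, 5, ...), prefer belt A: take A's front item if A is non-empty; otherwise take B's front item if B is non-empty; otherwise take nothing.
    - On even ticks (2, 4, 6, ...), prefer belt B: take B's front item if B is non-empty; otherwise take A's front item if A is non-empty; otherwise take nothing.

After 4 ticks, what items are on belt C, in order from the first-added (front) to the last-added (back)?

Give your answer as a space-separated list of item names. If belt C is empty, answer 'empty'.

Answer: urn wedge bolt disk

Derivation:
Tick 1: prefer A, take urn from A; A=[bolt] B=[wedge,disk] C=[urn]
Tick 2: prefer B, take wedge from B; A=[bolt] B=[disk] C=[urn,wedge]
Tick 3: prefer A, take bolt from A; A=[-] B=[disk] C=[urn,wedge,bolt]
Tick 4: prefer B, take disk from B; A=[-] B=[-] C=[urn,wedge,bolt,disk]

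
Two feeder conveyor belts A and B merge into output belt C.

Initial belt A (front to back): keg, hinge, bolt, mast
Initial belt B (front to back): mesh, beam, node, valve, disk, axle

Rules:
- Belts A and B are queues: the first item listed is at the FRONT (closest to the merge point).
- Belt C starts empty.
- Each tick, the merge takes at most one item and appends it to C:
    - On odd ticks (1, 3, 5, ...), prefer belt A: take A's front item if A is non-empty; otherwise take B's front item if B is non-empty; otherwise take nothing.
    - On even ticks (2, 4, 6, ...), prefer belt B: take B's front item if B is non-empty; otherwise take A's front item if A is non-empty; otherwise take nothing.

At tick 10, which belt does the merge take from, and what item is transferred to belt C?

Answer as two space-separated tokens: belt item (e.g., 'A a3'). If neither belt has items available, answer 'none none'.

Answer: B axle

Derivation:
Tick 1: prefer A, take keg from A; A=[hinge,bolt,mast] B=[mesh,beam,node,valve,disk,axle] C=[keg]
Tick 2: prefer B, take mesh from B; A=[hinge,bolt,mast] B=[beam,node,valve,disk,axle] C=[keg,mesh]
Tick 3: prefer A, take hinge from A; A=[bolt,mast] B=[beam,node,valve,disk,axle] C=[keg,mesh,hinge]
Tick 4: prefer B, take beam from B; A=[bolt,mast] B=[node,valve,disk,axle] C=[keg,mesh,hinge,beam]
Tick 5: prefer A, take bolt from A; A=[mast] B=[node,valve,disk,axle] C=[keg,mesh,hinge,beam,bolt]
Tick 6: prefer B, take node from B; A=[mast] B=[valve,disk,axle] C=[keg,mesh,hinge,beam,bolt,node]
Tick 7: prefer A, take mast from A; A=[-] B=[valve,disk,axle] C=[keg,mesh,hinge,beam,bolt,node,mast]
Tick 8: prefer B, take valve from B; A=[-] B=[disk,axle] C=[keg,mesh,hinge,beam,bolt,node,mast,valve]
Tick 9: prefer A, take disk from B; A=[-] B=[axle] C=[keg,mesh,hinge,beam,bolt,node,mast,valve,disk]
Tick 10: prefer B, take axle from B; A=[-] B=[-] C=[keg,mesh,hinge,beam,bolt,node,mast,valve,disk,axle]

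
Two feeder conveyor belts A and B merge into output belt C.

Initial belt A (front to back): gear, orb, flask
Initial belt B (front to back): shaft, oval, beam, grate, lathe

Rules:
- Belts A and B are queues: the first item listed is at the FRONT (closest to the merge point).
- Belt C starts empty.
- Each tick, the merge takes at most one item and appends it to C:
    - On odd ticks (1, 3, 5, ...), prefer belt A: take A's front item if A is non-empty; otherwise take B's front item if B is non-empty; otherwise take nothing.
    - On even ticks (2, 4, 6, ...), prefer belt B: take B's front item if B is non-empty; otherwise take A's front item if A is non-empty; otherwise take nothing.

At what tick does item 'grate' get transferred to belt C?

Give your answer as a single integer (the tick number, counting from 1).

Tick 1: prefer A, take gear from A; A=[orb,flask] B=[shaft,oval,beam,grate,lathe] C=[gear]
Tick 2: prefer B, take shaft from B; A=[orb,flask] B=[oval,beam,grate,lathe] C=[gear,shaft]
Tick 3: prefer A, take orb from A; A=[flask] B=[oval,beam,grate,lathe] C=[gear,shaft,orb]
Tick 4: prefer B, take oval from B; A=[flask] B=[beam,grate,lathe] C=[gear,shaft,orb,oval]
Tick 5: prefer A, take flask from A; A=[-] B=[beam,grate,lathe] C=[gear,shaft,orb,oval,flask]
Tick 6: prefer B, take beam from B; A=[-] B=[grate,lathe] C=[gear,shaft,orb,oval,flask,beam]
Tick 7: prefer A, take grate from B; A=[-] B=[lathe] C=[gear,shaft,orb,oval,flask,beam,grate]

Answer: 7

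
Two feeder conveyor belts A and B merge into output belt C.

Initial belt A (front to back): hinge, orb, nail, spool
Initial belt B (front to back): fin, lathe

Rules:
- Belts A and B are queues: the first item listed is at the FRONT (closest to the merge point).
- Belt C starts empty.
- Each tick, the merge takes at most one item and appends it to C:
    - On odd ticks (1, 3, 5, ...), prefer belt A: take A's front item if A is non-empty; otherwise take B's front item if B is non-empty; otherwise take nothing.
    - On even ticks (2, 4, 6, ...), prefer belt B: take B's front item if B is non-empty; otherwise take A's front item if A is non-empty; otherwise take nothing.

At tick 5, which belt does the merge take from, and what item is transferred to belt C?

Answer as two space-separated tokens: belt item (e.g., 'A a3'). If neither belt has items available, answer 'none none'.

Tick 1: prefer A, take hinge from A; A=[orb,nail,spool] B=[fin,lathe] C=[hinge]
Tick 2: prefer B, take fin from B; A=[orb,nail,spool] B=[lathe] C=[hinge,fin]
Tick 3: prefer A, take orb from A; A=[nail,spool] B=[lathe] C=[hinge,fin,orb]
Tick 4: prefer B, take lathe from B; A=[nail,spool] B=[-] C=[hinge,fin,orb,lathe]
Tick 5: prefer A, take nail from A; A=[spool] B=[-] C=[hinge,fin,orb,lathe,nail]

Answer: A nail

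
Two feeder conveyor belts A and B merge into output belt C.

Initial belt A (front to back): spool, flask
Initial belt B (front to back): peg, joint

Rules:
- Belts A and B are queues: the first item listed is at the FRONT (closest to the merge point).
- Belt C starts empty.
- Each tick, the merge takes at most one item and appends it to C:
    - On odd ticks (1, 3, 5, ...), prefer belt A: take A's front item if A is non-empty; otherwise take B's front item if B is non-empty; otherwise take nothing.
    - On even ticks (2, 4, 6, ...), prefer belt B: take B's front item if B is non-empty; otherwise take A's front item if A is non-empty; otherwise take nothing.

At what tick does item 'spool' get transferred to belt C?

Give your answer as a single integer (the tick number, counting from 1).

Tick 1: prefer A, take spool from A; A=[flask] B=[peg,joint] C=[spool]

Answer: 1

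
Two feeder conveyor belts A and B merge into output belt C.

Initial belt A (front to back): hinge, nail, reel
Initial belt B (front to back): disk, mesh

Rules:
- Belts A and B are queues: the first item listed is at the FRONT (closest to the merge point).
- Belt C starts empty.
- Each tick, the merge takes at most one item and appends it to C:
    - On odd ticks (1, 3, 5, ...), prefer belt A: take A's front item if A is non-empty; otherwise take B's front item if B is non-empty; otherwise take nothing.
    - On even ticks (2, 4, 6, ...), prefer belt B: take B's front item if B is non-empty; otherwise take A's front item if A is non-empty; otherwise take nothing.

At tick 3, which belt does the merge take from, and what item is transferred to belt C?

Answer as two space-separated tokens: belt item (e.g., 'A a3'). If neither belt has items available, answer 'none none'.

Tick 1: prefer A, take hinge from A; A=[nail,reel] B=[disk,mesh] C=[hinge]
Tick 2: prefer B, take disk from B; A=[nail,reel] B=[mesh] C=[hinge,disk]
Tick 3: prefer A, take nail from A; A=[reel] B=[mesh] C=[hinge,disk,nail]

Answer: A nail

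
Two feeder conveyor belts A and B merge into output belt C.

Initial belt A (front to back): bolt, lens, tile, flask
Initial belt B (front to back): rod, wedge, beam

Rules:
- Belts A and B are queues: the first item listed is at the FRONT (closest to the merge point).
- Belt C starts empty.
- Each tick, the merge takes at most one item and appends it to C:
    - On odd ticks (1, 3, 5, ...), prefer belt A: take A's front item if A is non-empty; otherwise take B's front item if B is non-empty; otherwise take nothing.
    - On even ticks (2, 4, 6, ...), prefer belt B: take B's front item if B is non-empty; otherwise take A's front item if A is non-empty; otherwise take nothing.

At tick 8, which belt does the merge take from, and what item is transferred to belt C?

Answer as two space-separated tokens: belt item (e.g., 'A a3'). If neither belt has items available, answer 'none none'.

Tick 1: prefer A, take bolt from A; A=[lens,tile,flask] B=[rod,wedge,beam] C=[bolt]
Tick 2: prefer B, take rod from B; A=[lens,tile,flask] B=[wedge,beam] C=[bolt,rod]
Tick 3: prefer A, take lens from A; A=[tile,flask] B=[wedge,beam] C=[bolt,rod,lens]
Tick 4: prefer B, take wedge from B; A=[tile,flask] B=[beam] C=[bolt,rod,lens,wedge]
Tick 5: prefer A, take tile from A; A=[flask] B=[beam] C=[bolt,rod,lens,wedge,tile]
Tick 6: prefer B, take beam from B; A=[flask] B=[-] C=[bolt,rod,lens,wedge,tile,beam]
Tick 7: prefer A, take flask from A; A=[-] B=[-] C=[bolt,rod,lens,wedge,tile,beam,flask]
Tick 8: prefer B, both empty, nothing taken; A=[-] B=[-] C=[bolt,rod,lens,wedge,tile,beam,flask]

Answer: none none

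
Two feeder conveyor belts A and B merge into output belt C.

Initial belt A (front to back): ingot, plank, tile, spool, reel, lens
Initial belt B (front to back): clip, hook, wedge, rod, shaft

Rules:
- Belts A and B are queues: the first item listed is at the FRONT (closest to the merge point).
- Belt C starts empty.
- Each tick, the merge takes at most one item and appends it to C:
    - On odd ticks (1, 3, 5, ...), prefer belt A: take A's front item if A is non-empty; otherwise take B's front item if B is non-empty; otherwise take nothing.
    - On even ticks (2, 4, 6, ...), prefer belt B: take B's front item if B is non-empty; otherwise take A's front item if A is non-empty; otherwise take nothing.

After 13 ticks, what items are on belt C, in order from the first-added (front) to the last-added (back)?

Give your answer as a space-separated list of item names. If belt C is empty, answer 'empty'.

Answer: ingot clip plank hook tile wedge spool rod reel shaft lens

Derivation:
Tick 1: prefer A, take ingot from A; A=[plank,tile,spool,reel,lens] B=[clip,hook,wedge,rod,shaft] C=[ingot]
Tick 2: prefer B, take clip from B; A=[plank,tile,spool,reel,lens] B=[hook,wedge,rod,shaft] C=[ingot,clip]
Tick 3: prefer A, take plank from A; A=[tile,spool,reel,lens] B=[hook,wedge,rod,shaft] C=[ingot,clip,plank]
Tick 4: prefer B, take hook from B; A=[tile,spool,reel,lens] B=[wedge,rod,shaft] C=[ingot,clip,plank,hook]
Tick 5: prefer A, take tile from A; A=[spool,reel,lens] B=[wedge,rod,shaft] C=[ingot,clip,plank,hook,tile]
Tick 6: prefer B, take wedge from B; A=[spool,reel,lens] B=[rod,shaft] C=[ingot,clip,plank,hook,tile,wedge]
Tick 7: prefer A, take spool from A; A=[reel,lens] B=[rod,shaft] C=[ingot,clip,plank,hook,tile,wedge,spool]
Tick 8: prefer B, take rod from B; A=[reel,lens] B=[shaft] C=[ingot,clip,plank,hook,tile,wedge,spool,rod]
Tick 9: prefer A, take reel from A; A=[lens] B=[shaft] C=[ingot,clip,plank,hook,tile,wedge,spool,rod,reel]
Tick 10: prefer B, take shaft from B; A=[lens] B=[-] C=[ingot,clip,plank,hook,tile,wedge,spool,rod,reel,shaft]
Tick 11: prefer A, take lens from A; A=[-] B=[-] C=[ingot,clip,plank,hook,tile,wedge,spool,rod,reel,shaft,lens]
Tick 12: prefer B, both empty, nothing taken; A=[-] B=[-] C=[ingot,clip,plank,hook,tile,wedge,spool,rod,reel,shaft,lens]
Tick 13: prefer A, both empty, nothing taken; A=[-] B=[-] C=[ingot,clip,plank,hook,tile,wedge,spool,rod,reel,shaft,lens]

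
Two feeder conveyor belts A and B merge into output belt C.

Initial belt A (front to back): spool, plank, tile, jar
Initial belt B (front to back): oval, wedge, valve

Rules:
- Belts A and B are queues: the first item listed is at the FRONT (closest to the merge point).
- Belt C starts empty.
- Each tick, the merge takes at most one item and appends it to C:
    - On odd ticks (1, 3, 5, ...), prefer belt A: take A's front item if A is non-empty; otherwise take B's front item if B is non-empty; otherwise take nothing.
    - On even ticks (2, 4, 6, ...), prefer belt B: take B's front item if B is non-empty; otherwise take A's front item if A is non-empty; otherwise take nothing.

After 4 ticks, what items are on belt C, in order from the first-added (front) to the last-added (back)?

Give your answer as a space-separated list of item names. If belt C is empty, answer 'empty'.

Tick 1: prefer A, take spool from A; A=[plank,tile,jar] B=[oval,wedge,valve] C=[spool]
Tick 2: prefer B, take oval from B; A=[plank,tile,jar] B=[wedge,valve] C=[spool,oval]
Tick 3: prefer A, take plank from A; A=[tile,jar] B=[wedge,valve] C=[spool,oval,plank]
Tick 4: prefer B, take wedge from B; A=[tile,jar] B=[valve] C=[spool,oval,plank,wedge]

Answer: spool oval plank wedge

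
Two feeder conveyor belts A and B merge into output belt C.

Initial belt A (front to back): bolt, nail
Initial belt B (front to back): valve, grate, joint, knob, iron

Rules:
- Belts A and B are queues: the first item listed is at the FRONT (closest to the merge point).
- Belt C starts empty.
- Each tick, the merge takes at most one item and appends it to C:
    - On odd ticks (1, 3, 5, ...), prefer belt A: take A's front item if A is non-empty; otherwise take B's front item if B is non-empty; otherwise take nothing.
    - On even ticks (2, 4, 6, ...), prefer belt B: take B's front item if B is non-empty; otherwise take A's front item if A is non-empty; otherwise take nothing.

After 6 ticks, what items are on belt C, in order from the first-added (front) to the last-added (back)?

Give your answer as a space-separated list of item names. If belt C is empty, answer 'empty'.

Answer: bolt valve nail grate joint knob

Derivation:
Tick 1: prefer A, take bolt from A; A=[nail] B=[valve,grate,joint,knob,iron] C=[bolt]
Tick 2: prefer B, take valve from B; A=[nail] B=[grate,joint,knob,iron] C=[bolt,valve]
Tick 3: prefer A, take nail from A; A=[-] B=[grate,joint,knob,iron] C=[bolt,valve,nail]
Tick 4: prefer B, take grate from B; A=[-] B=[joint,knob,iron] C=[bolt,valve,nail,grate]
Tick 5: prefer A, take joint from B; A=[-] B=[knob,iron] C=[bolt,valve,nail,grate,joint]
Tick 6: prefer B, take knob from B; A=[-] B=[iron] C=[bolt,valve,nail,grate,joint,knob]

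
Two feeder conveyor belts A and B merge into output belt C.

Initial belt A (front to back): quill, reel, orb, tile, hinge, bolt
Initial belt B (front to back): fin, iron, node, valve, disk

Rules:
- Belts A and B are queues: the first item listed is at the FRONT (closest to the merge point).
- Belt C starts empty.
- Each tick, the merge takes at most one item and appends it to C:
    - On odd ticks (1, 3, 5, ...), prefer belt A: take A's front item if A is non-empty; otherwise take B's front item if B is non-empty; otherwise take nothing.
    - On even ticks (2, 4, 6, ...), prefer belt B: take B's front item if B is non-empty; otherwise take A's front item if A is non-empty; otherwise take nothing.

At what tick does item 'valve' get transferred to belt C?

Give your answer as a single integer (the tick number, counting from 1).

Answer: 8

Derivation:
Tick 1: prefer A, take quill from A; A=[reel,orb,tile,hinge,bolt] B=[fin,iron,node,valve,disk] C=[quill]
Tick 2: prefer B, take fin from B; A=[reel,orb,tile,hinge,bolt] B=[iron,node,valve,disk] C=[quill,fin]
Tick 3: prefer A, take reel from A; A=[orb,tile,hinge,bolt] B=[iron,node,valve,disk] C=[quill,fin,reel]
Tick 4: prefer B, take iron from B; A=[orb,tile,hinge,bolt] B=[node,valve,disk] C=[quill,fin,reel,iron]
Tick 5: prefer A, take orb from A; A=[tile,hinge,bolt] B=[node,valve,disk] C=[quill,fin,reel,iron,orb]
Tick 6: prefer B, take node from B; A=[tile,hinge,bolt] B=[valve,disk] C=[quill,fin,reel,iron,orb,node]
Tick 7: prefer A, take tile from A; A=[hinge,bolt] B=[valve,disk] C=[quill,fin,reel,iron,orb,node,tile]
Tick 8: prefer B, take valve from B; A=[hinge,bolt] B=[disk] C=[quill,fin,reel,iron,orb,node,tile,valve]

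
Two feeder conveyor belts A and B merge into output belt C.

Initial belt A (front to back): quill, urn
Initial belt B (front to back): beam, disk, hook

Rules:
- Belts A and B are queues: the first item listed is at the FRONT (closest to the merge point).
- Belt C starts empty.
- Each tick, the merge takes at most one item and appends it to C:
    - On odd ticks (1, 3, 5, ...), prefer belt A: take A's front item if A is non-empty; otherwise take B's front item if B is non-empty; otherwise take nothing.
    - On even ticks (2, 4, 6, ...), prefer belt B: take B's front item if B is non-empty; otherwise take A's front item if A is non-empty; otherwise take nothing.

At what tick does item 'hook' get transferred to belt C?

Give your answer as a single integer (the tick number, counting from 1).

Tick 1: prefer A, take quill from A; A=[urn] B=[beam,disk,hook] C=[quill]
Tick 2: prefer B, take beam from B; A=[urn] B=[disk,hook] C=[quill,beam]
Tick 3: prefer A, take urn from A; A=[-] B=[disk,hook] C=[quill,beam,urn]
Tick 4: prefer B, take disk from B; A=[-] B=[hook] C=[quill,beam,urn,disk]
Tick 5: prefer A, take hook from B; A=[-] B=[-] C=[quill,beam,urn,disk,hook]

Answer: 5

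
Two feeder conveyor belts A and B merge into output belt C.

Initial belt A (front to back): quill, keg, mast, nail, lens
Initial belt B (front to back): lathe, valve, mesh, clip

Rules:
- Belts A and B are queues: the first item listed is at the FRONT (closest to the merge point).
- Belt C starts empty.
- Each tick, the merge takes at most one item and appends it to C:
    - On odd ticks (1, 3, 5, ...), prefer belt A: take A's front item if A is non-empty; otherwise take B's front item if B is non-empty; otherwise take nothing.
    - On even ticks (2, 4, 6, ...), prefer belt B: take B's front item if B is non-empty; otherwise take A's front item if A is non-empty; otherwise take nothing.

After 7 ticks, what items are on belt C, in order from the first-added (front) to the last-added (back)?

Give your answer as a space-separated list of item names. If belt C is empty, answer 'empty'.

Answer: quill lathe keg valve mast mesh nail

Derivation:
Tick 1: prefer A, take quill from A; A=[keg,mast,nail,lens] B=[lathe,valve,mesh,clip] C=[quill]
Tick 2: prefer B, take lathe from B; A=[keg,mast,nail,lens] B=[valve,mesh,clip] C=[quill,lathe]
Tick 3: prefer A, take keg from A; A=[mast,nail,lens] B=[valve,mesh,clip] C=[quill,lathe,keg]
Tick 4: prefer B, take valve from B; A=[mast,nail,lens] B=[mesh,clip] C=[quill,lathe,keg,valve]
Tick 5: prefer A, take mast from A; A=[nail,lens] B=[mesh,clip] C=[quill,lathe,keg,valve,mast]
Tick 6: prefer B, take mesh from B; A=[nail,lens] B=[clip] C=[quill,lathe,keg,valve,mast,mesh]
Tick 7: prefer A, take nail from A; A=[lens] B=[clip] C=[quill,lathe,keg,valve,mast,mesh,nail]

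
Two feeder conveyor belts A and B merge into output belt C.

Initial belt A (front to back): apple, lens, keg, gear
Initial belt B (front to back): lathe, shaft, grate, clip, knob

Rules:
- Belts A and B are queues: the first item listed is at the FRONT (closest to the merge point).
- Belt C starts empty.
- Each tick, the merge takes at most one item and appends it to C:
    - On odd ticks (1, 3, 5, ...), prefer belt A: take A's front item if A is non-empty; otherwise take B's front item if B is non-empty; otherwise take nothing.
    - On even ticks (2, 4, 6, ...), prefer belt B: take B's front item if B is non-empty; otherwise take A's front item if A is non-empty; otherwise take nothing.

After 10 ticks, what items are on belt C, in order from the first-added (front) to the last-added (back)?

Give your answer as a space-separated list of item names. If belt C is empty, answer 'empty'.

Tick 1: prefer A, take apple from A; A=[lens,keg,gear] B=[lathe,shaft,grate,clip,knob] C=[apple]
Tick 2: prefer B, take lathe from B; A=[lens,keg,gear] B=[shaft,grate,clip,knob] C=[apple,lathe]
Tick 3: prefer A, take lens from A; A=[keg,gear] B=[shaft,grate,clip,knob] C=[apple,lathe,lens]
Tick 4: prefer B, take shaft from B; A=[keg,gear] B=[grate,clip,knob] C=[apple,lathe,lens,shaft]
Tick 5: prefer A, take keg from A; A=[gear] B=[grate,clip,knob] C=[apple,lathe,lens,shaft,keg]
Tick 6: prefer B, take grate from B; A=[gear] B=[clip,knob] C=[apple,lathe,lens,shaft,keg,grate]
Tick 7: prefer A, take gear from A; A=[-] B=[clip,knob] C=[apple,lathe,lens,shaft,keg,grate,gear]
Tick 8: prefer B, take clip from B; A=[-] B=[knob] C=[apple,lathe,lens,shaft,keg,grate,gear,clip]
Tick 9: prefer A, take knob from B; A=[-] B=[-] C=[apple,lathe,lens,shaft,keg,grate,gear,clip,knob]
Tick 10: prefer B, both empty, nothing taken; A=[-] B=[-] C=[apple,lathe,lens,shaft,keg,grate,gear,clip,knob]

Answer: apple lathe lens shaft keg grate gear clip knob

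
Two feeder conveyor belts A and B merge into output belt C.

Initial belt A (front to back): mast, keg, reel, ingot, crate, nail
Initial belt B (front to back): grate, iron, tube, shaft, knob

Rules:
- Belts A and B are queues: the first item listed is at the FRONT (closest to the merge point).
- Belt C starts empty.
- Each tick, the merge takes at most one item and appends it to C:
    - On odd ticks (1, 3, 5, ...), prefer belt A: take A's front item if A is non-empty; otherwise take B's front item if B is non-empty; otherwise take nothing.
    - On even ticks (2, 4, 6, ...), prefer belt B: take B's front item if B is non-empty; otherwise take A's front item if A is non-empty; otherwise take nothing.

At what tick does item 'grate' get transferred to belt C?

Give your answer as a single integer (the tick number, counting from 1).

Tick 1: prefer A, take mast from A; A=[keg,reel,ingot,crate,nail] B=[grate,iron,tube,shaft,knob] C=[mast]
Tick 2: prefer B, take grate from B; A=[keg,reel,ingot,crate,nail] B=[iron,tube,shaft,knob] C=[mast,grate]

Answer: 2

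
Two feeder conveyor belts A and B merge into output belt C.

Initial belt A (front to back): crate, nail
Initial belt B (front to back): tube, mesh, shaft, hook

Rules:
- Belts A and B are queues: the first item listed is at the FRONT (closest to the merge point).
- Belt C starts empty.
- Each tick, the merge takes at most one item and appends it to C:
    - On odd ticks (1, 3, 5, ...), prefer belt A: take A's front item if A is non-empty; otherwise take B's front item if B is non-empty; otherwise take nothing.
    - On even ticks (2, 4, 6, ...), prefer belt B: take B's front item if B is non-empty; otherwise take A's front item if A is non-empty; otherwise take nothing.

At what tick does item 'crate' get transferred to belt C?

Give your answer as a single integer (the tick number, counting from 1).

Answer: 1

Derivation:
Tick 1: prefer A, take crate from A; A=[nail] B=[tube,mesh,shaft,hook] C=[crate]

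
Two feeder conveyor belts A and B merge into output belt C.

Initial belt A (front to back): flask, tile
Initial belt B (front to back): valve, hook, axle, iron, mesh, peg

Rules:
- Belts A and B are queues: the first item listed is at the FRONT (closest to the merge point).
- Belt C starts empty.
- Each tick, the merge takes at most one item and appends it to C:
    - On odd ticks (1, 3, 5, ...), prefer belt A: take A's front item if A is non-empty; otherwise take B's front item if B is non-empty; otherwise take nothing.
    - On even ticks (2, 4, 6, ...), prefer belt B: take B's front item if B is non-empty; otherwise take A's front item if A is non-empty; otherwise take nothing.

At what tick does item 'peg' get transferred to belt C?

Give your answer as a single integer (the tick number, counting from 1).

Tick 1: prefer A, take flask from A; A=[tile] B=[valve,hook,axle,iron,mesh,peg] C=[flask]
Tick 2: prefer B, take valve from B; A=[tile] B=[hook,axle,iron,mesh,peg] C=[flask,valve]
Tick 3: prefer A, take tile from A; A=[-] B=[hook,axle,iron,mesh,peg] C=[flask,valve,tile]
Tick 4: prefer B, take hook from B; A=[-] B=[axle,iron,mesh,peg] C=[flask,valve,tile,hook]
Tick 5: prefer A, take axle from B; A=[-] B=[iron,mesh,peg] C=[flask,valve,tile,hook,axle]
Tick 6: prefer B, take iron from B; A=[-] B=[mesh,peg] C=[flask,valve,tile,hook,axle,iron]
Tick 7: prefer A, take mesh from B; A=[-] B=[peg] C=[flask,valve,tile,hook,axle,iron,mesh]
Tick 8: prefer B, take peg from B; A=[-] B=[-] C=[flask,valve,tile,hook,axle,iron,mesh,peg]

Answer: 8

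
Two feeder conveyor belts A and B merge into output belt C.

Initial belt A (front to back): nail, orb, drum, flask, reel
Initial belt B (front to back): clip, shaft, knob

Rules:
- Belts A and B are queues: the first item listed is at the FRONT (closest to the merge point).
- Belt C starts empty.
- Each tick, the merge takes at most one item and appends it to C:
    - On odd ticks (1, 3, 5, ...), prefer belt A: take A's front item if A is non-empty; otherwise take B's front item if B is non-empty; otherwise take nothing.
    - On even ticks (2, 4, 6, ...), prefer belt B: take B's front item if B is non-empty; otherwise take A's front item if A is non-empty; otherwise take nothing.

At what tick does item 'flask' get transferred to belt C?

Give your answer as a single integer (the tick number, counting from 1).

Answer: 7

Derivation:
Tick 1: prefer A, take nail from A; A=[orb,drum,flask,reel] B=[clip,shaft,knob] C=[nail]
Tick 2: prefer B, take clip from B; A=[orb,drum,flask,reel] B=[shaft,knob] C=[nail,clip]
Tick 3: prefer A, take orb from A; A=[drum,flask,reel] B=[shaft,knob] C=[nail,clip,orb]
Tick 4: prefer B, take shaft from B; A=[drum,flask,reel] B=[knob] C=[nail,clip,orb,shaft]
Tick 5: prefer A, take drum from A; A=[flask,reel] B=[knob] C=[nail,clip,orb,shaft,drum]
Tick 6: prefer B, take knob from B; A=[flask,reel] B=[-] C=[nail,clip,orb,shaft,drum,knob]
Tick 7: prefer A, take flask from A; A=[reel] B=[-] C=[nail,clip,orb,shaft,drum,knob,flask]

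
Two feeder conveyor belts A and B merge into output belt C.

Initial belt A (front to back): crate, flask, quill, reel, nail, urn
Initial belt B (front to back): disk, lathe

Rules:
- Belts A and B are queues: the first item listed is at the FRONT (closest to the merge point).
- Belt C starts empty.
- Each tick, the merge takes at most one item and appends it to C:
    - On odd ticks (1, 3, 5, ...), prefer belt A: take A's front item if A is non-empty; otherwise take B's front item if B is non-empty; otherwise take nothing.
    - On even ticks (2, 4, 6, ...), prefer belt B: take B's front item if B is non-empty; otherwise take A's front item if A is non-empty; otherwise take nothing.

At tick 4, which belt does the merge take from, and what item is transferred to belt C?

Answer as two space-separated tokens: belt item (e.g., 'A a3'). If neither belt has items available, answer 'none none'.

Answer: B lathe

Derivation:
Tick 1: prefer A, take crate from A; A=[flask,quill,reel,nail,urn] B=[disk,lathe] C=[crate]
Tick 2: prefer B, take disk from B; A=[flask,quill,reel,nail,urn] B=[lathe] C=[crate,disk]
Tick 3: prefer A, take flask from A; A=[quill,reel,nail,urn] B=[lathe] C=[crate,disk,flask]
Tick 4: prefer B, take lathe from B; A=[quill,reel,nail,urn] B=[-] C=[crate,disk,flask,lathe]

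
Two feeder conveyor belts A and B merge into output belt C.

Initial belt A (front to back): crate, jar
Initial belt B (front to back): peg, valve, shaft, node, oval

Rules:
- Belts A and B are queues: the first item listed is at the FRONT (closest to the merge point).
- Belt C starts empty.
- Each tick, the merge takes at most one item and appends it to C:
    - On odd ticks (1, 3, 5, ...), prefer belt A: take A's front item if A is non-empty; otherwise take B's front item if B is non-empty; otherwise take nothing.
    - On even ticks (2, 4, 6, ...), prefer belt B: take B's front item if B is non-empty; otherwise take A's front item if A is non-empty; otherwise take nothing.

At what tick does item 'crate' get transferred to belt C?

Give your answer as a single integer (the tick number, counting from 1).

Tick 1: prefer A, take crate from A; A=[jar] B=[peg,valve,shaft,node,oval] C=[crate]

Answer: 1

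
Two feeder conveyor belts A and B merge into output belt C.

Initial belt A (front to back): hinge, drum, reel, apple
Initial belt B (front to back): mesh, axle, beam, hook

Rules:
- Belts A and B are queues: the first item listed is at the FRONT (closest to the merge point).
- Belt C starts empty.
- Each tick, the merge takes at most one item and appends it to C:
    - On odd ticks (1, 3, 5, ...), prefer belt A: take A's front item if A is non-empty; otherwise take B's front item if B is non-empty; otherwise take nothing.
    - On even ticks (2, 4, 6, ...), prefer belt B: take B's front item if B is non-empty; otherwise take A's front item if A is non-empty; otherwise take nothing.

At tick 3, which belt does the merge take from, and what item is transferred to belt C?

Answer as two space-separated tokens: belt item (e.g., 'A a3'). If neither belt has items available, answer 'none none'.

Answer: A drum

Derivation:
Tick 1: prefer A, take hinge from A; A=[drum,reel,apple] B=[mesh,axle,beam,hook] C=[hinge]
Tick 2: prefer B, take mesh from B; A=[drum,reel,apple] B=[axle,beam,hook] C=[hinge,mesh]
Tick 3: prefer A, take drum from A; A=[reel,apple] B=[axle,beam,hook] C=[hinge,mesh,drum]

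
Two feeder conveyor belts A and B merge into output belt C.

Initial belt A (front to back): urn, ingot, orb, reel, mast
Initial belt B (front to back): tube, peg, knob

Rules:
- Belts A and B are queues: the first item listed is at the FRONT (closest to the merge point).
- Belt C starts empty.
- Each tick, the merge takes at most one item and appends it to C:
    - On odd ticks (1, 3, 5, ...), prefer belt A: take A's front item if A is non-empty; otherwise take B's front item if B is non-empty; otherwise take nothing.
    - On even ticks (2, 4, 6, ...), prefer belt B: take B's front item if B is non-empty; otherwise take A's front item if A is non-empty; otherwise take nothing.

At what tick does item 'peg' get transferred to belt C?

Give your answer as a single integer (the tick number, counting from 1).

Tick 1: prefer A, take urn from A; A=[ingot,orb,reel,mast] B=[tube,peg,knob] C=[urn]
Tick 2: prefer B, take tube from B; A=[ingot,orb,reel,mast] B=[peg,knob] C=[urn,tube]
Tick 3: prefer A, take ingot from A; A=[orb,reel,mast] B=[peg,knob] C=[urn,tube,ingot]
Tick 4: prefer B, take peg from B; A=[orb,reel,mast] B=[knob] C=[urn,tube,ingot,peg]

Answer: 4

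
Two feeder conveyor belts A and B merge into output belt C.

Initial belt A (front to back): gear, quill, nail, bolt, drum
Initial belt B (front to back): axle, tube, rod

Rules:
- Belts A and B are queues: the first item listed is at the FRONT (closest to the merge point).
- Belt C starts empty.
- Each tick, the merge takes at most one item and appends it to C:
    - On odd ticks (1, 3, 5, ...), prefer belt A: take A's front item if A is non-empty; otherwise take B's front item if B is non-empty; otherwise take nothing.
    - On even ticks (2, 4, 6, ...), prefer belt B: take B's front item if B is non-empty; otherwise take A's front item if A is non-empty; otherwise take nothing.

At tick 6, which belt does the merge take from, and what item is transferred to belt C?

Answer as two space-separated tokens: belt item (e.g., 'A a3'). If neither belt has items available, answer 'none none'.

Tick 1: prefer A, take gear from A; A=[quill,nail,bolt,drum] B=[axle,tube,rod] C=[gear]
Tick 2: prefer B, take axle from B; A=[quill,nail,bolt,drum] B=[tube,rod] C=[gear,axle]
Tick 3: prefer A, take quill from A; A=[nail,bolt,drum] B=[tube,rod] C=[gear,axle,quill]
Tick 4: prefer B, take tube from B; A=[nail,bolt,drum] B=[rod] C=[gear,axle,quill,tube]
Tick 5: prefer A, take nail from A; A=[bolt,drum] B=[rod] C=[gear,axle,quill,tube,nail]
Tick 6: prefer B, take rod from B; A=[bolt,drum] B=[-] C=[gear,axle,quill,tube,nail,rod]

Answer: B rod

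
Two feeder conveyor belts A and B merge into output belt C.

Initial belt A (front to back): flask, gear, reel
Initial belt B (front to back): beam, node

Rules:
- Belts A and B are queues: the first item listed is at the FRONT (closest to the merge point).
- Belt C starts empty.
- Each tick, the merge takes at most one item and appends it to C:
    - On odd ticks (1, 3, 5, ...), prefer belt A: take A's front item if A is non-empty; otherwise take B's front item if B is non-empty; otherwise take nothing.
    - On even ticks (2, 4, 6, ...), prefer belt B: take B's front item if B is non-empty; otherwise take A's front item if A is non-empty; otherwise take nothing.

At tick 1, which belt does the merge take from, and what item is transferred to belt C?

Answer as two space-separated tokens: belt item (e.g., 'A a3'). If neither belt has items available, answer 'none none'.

Answer: A flask

Derivation:
Tick 1: prefer A, take flask from A; A=[gear,reel] B=[beam,node] C=[flask]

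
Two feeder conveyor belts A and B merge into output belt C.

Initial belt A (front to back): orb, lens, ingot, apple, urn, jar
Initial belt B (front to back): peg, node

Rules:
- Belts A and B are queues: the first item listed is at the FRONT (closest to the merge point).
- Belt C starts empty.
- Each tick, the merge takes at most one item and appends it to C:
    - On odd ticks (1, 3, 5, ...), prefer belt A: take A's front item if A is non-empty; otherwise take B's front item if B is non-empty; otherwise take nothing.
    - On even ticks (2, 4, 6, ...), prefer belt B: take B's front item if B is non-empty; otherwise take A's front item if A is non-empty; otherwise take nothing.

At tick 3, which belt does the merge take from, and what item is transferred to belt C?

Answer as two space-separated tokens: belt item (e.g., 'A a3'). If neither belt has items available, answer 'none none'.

Answer: A lens

Derivation:
Tick 1: prefer A, take orb from A; A=[lens,ingot,apple,urn,jar] B=[peg,node] C=[orb]
Tick 2: prefer B, take peg from B; A=[lens,ingot,apple,urn,jar] B=[node] C=[orb,peg]
Tick 3: prefer A, take lens from A; A=[ingot,apple,urn,jar] B=[node] C=[orb,peg,lens]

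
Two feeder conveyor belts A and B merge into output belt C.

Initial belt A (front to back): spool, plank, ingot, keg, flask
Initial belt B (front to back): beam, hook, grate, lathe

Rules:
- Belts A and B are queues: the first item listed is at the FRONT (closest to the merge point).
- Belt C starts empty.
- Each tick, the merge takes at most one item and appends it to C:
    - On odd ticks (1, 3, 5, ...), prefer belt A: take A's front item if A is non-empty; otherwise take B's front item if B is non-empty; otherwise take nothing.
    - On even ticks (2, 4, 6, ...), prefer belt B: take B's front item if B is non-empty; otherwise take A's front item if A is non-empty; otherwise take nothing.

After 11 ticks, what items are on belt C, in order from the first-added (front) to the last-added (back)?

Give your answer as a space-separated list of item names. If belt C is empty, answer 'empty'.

Tick 1: prefer A, take spool from A; A=[plank,ingot,keg,flask] B=[beam,hook,grate,lathe] C=[spool]
Tick 2: prefer B, take beam from B; A=[plank,ingot,keg,flask] B=[hook,grate,lathe] C=[spool,beam]
Tick 3: prefer A, take plank from A; A=[ingot,keg,flask] B=[hook,grate,lathe] C=[spool,beam,plank]
Tick 4: prefer B, take hook from B; A=[ingot,keg,flask] B=[grate,lathe] C=[spool,beam,plank,hook]
Tick 5: prefer A, take ingot from A; A=[keg,flask] B=[grate,lathe] C=[spool,beam,plank,hook,ingot]
Tick 6: prefer B, take grate from B; A=[keg,flask] B=[lathe] C=[spool,beam,plank,hook,ingot,grate]
Tick 7: prefer A, take keg from A; A=[flask] B=[lathe] C=[spool,beam,plank,hook,ingot,grate,keg]
Tick 8: prefer B, take lathe from B; A=[flask] B=[-] C=[spool,beam,plank,hook,ingot,grate,keg,lathe]
Tick 9: prefer A, take flask from A; A=[-] B=[-] C=[spool,beam,plank,hook,ingot,grate,keg,lathe,flask]
Tick 10: prefer B, both empty, nothing taken; A=[-] B=[-] C=[spool,beam,plank,hook,ingot,grate,keg,lathe,flask]
Tick 11: prefer A, both empty, nothing taken; A=[-] B=[-] C=[spool,beam,plank,hook,ingot,grate,keg,lathe,flask]

Answer: spool beam plank hook ingot grate keg lathe flask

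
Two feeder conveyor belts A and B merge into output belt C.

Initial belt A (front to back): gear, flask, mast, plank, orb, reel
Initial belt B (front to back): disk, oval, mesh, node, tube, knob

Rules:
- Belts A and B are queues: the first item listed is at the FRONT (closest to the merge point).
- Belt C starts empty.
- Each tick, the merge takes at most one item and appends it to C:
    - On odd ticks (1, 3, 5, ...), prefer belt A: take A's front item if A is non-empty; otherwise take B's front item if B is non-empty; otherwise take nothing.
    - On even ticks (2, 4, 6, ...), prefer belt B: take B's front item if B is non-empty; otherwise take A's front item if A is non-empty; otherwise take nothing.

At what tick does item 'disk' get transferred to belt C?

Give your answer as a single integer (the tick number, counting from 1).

Tick 1: prefer A, take gear from A; A=[flask,mast,plank,orb,reel] B=[disk,oval,mesh,node,tube,knob] C=[gear]
Tick 2: prefer B, take disk from B; A=[flask,mast,plank,orb,reel] B=[oval,mesh,node,tube,knob] C=[gear,disk]

Answer: 2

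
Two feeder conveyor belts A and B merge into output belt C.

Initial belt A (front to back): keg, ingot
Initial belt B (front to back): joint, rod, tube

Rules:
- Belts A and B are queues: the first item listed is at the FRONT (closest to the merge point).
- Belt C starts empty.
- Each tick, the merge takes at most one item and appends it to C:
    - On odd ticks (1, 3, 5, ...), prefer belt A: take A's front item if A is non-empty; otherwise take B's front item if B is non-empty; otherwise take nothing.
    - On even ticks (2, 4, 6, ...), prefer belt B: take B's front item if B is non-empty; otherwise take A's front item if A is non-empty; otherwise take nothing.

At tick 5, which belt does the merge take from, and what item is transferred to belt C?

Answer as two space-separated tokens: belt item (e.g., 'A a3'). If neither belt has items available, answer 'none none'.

Tick 1: prefer A, take keg from A; A=[ingot] B=[joint,rod,tube] C=[keg]
Tick 2: prefer B, take joint from B; A=[ingot] B=[rod,tube] C=[keg,joint]
Tick 3: prefer A, take ingot from A; A=[-] B=[rod,tube] C=[keg,joint,ingot]
Tick 4: prefer B, take rod from B; A=[-] B=[tube] C=[keg,joint,ingot,rod]
Tick 5: prefer A, take tube from B; A=[-] B=[-] C=[keg,joint,ingot,rod,tube]

Answer: B tube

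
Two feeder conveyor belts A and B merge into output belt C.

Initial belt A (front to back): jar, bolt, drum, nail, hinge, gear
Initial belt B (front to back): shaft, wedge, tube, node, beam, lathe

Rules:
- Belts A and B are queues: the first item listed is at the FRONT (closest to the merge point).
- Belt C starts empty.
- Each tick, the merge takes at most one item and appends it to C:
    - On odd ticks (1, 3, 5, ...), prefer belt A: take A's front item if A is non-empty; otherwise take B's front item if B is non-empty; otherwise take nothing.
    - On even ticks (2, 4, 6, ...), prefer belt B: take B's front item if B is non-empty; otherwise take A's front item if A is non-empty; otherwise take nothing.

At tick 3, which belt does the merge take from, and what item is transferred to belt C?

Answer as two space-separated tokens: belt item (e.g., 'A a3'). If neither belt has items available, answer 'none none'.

Tick 1: prefer A, take jar from A; A=[bolt,drum,nail,hinge,gear] B=[shaft,wedge,tube,node,beam,lathe] C=[jar]
Tick 2: prefer B, take shaft from B; A=[bolt,drum,nail,hinge,gear] B=[wedge,tube,node,beam,lathe] C=[jar,shaft]
Tick 3: prefer A, take bolt from A; A=[drum,nail,hinge,gear] B=[wedge,tube,node,beam,lathe] C=[jar,shaft,bolt]

Answer: A bolt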